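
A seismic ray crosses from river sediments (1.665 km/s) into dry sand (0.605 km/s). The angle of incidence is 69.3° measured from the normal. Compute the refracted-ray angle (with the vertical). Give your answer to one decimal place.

19.9°

Snell's law: sin θ₂ = (V₂/V₁)·sin θ₁ = (0.605/1.665)·sin 69.3° = 0.3399.
θ₂ = arcsin 0.3399 = 19.87° from the normal.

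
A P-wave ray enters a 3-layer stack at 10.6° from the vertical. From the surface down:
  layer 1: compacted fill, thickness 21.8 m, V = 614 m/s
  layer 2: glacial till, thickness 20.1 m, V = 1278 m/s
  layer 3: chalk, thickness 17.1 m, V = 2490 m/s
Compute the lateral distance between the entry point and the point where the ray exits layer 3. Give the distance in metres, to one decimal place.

p = sin θ₁/V₁ = sin 10.6°/614 = 2.9960e-04 s/m is conserved through the stack.
Layer 1: θ = 10.60°; offset = 21.8·tan 10.60° = 4.080 m.
Layer 2: sin θ = p·1278 = 0.3829 → θ = 22.51°; offset = 20.1·tan 22.51° = 8.331 m.
Layer 3: sin θ = p·2490 = 0.7460 → θ = 48.24°; offset = 17.1·tan 48.24° = 19.155 m.
Total horizontal offset = 31.566 m.

31.6 m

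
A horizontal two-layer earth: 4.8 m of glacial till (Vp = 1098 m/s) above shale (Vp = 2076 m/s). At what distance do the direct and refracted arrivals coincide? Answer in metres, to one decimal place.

17.3 m

θ_c = arcsin(1098/2076) = 31.93°, so cos θ_c = 0.8487 and tᵢ = 2h cos θ_c/V₁ = 0.0074 s.
At crossover x/V₁ = x/V₂ + tᵢ ⇒ x = tᵢ/(1/V₁ − 1/V₂) = 0.00742/(9.1075e-04 − 4.8170e-04) = 17.29 m.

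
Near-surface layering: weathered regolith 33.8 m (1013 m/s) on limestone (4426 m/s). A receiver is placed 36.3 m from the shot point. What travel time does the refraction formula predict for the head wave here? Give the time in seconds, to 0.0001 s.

0.0732 s

θ_c = arcsin(V₁/V₂) = arcsin(1013/4426) = 13.23°, cos θ_c = 0.9735.
Intercept time tᵢ = 2h cos θ_c / V₁ = 2·33.8·0.9735/1013 = 0.06496 s.
t = x/V₂ + tᵢ = 36.3/4426 + 0.06496 = 0.07316 s.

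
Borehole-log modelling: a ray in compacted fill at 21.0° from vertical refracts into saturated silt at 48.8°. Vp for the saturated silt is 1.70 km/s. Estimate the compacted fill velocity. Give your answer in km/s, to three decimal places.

Snell's law: sin 21.0°/V₁ = sin 48.8°/V₂.
V₁ = V₂·sin 21.0°/sin 48.8° = 1.70 × 0.4763 = 0.810 km/s.

0.810 km/s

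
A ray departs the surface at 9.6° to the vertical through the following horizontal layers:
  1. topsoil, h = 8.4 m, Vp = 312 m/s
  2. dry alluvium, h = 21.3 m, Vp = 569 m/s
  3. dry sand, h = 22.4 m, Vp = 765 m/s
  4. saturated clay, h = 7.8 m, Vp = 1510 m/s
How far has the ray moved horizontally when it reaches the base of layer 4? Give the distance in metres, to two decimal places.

28.92 m

Ray parameter p = sin 9.6° / 312 m/s = 5.3452e-04 s/m.
Layer 1: θ = 9.60°; offset = 8.4·tan 9.60° = 1.4208 m.
Layer 2: sin θ = p·569 = 0.3041 → θ = 17.71°; offset = 21.3·tan 17.71° = 6.8003 m.
Layer 3: sin θ = p·765 = 0.4089 → θ = 24.14°; offset = 22.4·tan 24.14° = 10.0369 m.
Layer 4: sin θ = p·1510 = 0.8071 → θ = 53.82°; offset = 7.8·tan 53.82° = 10.6633 m.
Summing the layer offsets gives 28.9213 m.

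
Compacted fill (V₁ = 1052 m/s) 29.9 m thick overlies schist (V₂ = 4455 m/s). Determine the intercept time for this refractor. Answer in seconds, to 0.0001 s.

0.0552 s

tᵢ = 2h·√(V₂²−V₁²)/(V₁V₂).
√(V₂²−V₁²) = √(4455²−1052²) = 4329.0 m/s.
tᵢ = 2·29.9·4329.0/(1052·4455) = 0.05524 s.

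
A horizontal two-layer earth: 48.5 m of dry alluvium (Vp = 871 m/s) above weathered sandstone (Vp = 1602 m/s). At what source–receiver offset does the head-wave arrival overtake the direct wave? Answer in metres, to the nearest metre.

θ_c = arcsin(871/1602) = 32.94°, so cos θ_c = 0.8393 and tᵢ = 2h cos θ_c/V₁ = 0.0935 s.
At crossover x/V₁ = x/V₂ + tᵢ ⇒ x = tᵢ/(1/V₁ − 1/V₂) = 0.09347/(1.1481e-03 − 6.2422e-04) = 178.41 m.

178 m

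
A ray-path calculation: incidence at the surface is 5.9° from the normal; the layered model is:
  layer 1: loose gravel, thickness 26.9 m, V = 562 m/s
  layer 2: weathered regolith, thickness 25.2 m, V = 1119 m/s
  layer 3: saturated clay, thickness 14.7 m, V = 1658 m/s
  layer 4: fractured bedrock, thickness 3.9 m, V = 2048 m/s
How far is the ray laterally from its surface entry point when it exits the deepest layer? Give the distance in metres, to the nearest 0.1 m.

Apply Snell's law at each interface; in layer i the horizontal offset is hᵢ·tan θᵢ.
Layer 1: θ = 5.90°; offset = 26.9·tan 5.90° = 2.780 m.
Layer 2: sin θ = 1119·sin 5.9°/562 = 0.2047, θ = 11.81°; offset = 25.2·tan 11.81° = 5.269 m.
Layer 3: sin θ = 1658·sin 5.9°/562 = 0.3033, θ = 17.65°; offset = 14.7·tan 17.65° = 4.678 m.
Layer 4: sin θ = 2048·sin 5.9°/562 = 0.3746, θ = 22.00°; offset = 3.9·tan 22.00° = 1.576 m.
Total horizontal offset = 14.303 m.

14.3 m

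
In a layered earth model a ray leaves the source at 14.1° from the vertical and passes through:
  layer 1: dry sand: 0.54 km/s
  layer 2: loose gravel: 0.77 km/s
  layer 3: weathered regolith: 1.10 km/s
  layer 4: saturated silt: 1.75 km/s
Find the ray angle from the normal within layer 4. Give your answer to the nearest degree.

Ray parameter p = sin 14.1° / 0.54 = 4.5114e-01 s/km.
sin θ_4 = p·V_4 = 4.5114e-01 × 1.75 = 0.7895.
θ_4 = arcsin 0.7895 = 52.14°.

52°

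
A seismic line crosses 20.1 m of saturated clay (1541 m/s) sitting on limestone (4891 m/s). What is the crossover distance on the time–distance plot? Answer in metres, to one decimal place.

55.7 m

x_cross = 2h·√((V₂+V₁)/(V₂−V₁)).
(V₂+V₁)/(V₂−V₁) = (4891+1541)/(4891−1541) = 1.9200; √ = 1.3856.
x_cross = 2·20.1·1.3856 = 55.70 m.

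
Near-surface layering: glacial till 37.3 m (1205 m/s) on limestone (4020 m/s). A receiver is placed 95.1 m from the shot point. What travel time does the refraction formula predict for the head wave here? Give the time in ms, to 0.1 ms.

82.7 ms

t = x/V₂ + 2h·√(V₂²−V₁²)/(V₁V₂).
√(V₂²−V₁²) = √(4020²−1205²) = 3835.1 m/s; delay term = 2·37.3·3835.1/(1205·4020) = 0.05906 s.
t = 95.1/4020 + 0.05906 = 0.08272 s.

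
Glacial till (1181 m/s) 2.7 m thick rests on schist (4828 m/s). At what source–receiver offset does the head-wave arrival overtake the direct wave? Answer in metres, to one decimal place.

6.9 m

θ_c = arcsin(1181/4828) = 14.16°, so cos θ_c = 0.9696 and tᵢ = 2h cos θ_c/V₁ = 0.0044 s.
At crossover x/V₁ = x/V₂ + tᵢ ⇒ x = tᵢ/(1/V₁ − 1/V₂) = 0.00443/(8.4674e-04 − 2.0713e-04) = 6.93 m.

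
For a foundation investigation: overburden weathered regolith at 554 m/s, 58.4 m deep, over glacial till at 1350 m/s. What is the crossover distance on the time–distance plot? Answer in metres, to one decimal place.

x_cross = 2h·√((V₂+V₁)/(V₂−V₁)).
(V₂+V₁)/(V₂−V₁) = (1350+554)/(1350−554) = 2.3920; √ = 1.5466.
x_cross = 2·58.4·1.5466 = 180.64 m.

180.6 m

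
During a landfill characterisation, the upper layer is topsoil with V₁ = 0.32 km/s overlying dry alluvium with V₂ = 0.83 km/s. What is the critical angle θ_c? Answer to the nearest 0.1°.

Critical incidence: sin θ_c = V₁/V₂ = 0.32/0.83 = 0.3855.
θ_c = arcsin 0.3855 = 22.68°.

22.7°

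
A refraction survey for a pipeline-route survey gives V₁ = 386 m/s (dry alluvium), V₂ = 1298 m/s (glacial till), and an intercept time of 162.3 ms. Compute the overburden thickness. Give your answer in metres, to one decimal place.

32.8 m

h = tᵢ·V₁·V₂ / (2·√(V₂²−V₁²)).
√(V₂²−V₁²) = √(1298² − 386²) = 1239.3 m/s.
h = 0.1623 s × 386 × 1298 / (2 × 1239.3) = 32.81 m.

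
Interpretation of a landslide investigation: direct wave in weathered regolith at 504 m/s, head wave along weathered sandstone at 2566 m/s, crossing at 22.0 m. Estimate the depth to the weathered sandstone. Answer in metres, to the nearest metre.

x_cross = 2h·√((V₂+V₁)/(V₂−V₁)) → h = x_cross / (2·√((V₂+V₁)/(V₂−V₁))).
√((V₂+V₁)/(V₂−V₁)) = √((2566+504)/(2566−504)) = 1.2202.
h = 22.0 / (2·1.2202) = 9.02 m.

9 m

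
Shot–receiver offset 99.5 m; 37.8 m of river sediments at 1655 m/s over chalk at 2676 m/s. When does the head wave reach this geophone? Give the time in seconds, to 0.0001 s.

θ_c = arcsin(V₁/V₂) = arcsin(1655/2676) = 38.20°, cos θ_c = 0.7858.
Intercept time tᵢ = 2h cos θ_c / V₁ = 2·37.8·0.7858/1655 = 0.03590 s.
t = x/V₂ + tᵢ = 99.5/2676 + 0.03590 = 0.07308 s.

0.0731 s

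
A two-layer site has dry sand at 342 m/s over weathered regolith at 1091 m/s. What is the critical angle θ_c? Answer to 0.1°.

Critical incidence: sin θ_c = V₁/V₂ = 342/1091 = 0.3135.
θ_c = arcsin 0.3135 = 18.27°.

18.3°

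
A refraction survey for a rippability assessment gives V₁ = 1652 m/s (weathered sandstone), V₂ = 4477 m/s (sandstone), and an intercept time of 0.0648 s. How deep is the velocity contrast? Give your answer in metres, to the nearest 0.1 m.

57.6 m

h = tᵢ·V₁·V₂ / (2·√(V₂²−V₁²)).
√(V₂²−V₁²) = √(4477² − 1652²) = 4161.1 m/s.
h = 0.0648 s × 1652 × 4477 / (2 × 4161.1) = 57.59 m.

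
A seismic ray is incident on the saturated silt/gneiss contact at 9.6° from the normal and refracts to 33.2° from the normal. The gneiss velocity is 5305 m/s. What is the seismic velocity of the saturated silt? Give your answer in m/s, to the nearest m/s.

Snell's law: sin 9.6°/V₁ = sin 33.2°/V₂.
V₁ = V₂·sin 9.6°/sin 33.2° = 5305 × 0.3046 = 1615.72 m/s.

1616 m/s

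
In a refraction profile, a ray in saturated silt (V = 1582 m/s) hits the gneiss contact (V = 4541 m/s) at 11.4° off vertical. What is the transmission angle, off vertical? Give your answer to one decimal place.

sin θ₁/V₁ = sin θ₂/V₂ ⇒ sin θ₂ = 4541·sin 11.4°/1582 = 4541·0.1977/1582 = 0.5674.
θ₂ = sin⁻¹(0.5674) = 34.57° (from vertical).

34.6°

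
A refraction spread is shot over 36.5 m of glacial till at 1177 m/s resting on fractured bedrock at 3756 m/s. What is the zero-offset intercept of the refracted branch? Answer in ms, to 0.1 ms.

58.9 ms

θ_c = arcsin(V₁/V₂) = arcsin(1177/3756) = 18.26°; cos θ_c = 0.9496.
tᵢ = 2h·cos θ_c / V₁ = 2·36.5·0.9496 / 1177 = 0.05890 s.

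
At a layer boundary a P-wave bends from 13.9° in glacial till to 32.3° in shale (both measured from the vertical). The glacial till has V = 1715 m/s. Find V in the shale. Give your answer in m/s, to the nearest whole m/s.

Snell's law: sin 13.9°/V₁ = sin 32.3°/V₂.
V₂ = V₁·sin 32.3°/sin 13.9° = 1715 × 2.2244 = 3814.77 m/s.

3815 m/s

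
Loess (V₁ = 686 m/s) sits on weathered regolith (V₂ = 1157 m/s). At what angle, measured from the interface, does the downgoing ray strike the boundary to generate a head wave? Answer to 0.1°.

Critical incidence: sin θ_c = V₁/V₂ = 686/1157 = 0.5929.
θ_c = arcsin 0.5929 = 36.36°.
Measured from the interface: 90° − 36.36° = 53.64°.

53.6°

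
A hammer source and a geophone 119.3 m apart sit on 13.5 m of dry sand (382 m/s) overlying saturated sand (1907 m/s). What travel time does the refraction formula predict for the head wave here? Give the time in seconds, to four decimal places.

0.1318 s

t = x/V₂ + 2h·√(V₂²−V₁²)/(V₁V₂).
√(V₂²−V₁²) = √(1907²−382²) = 1868.3 m/s; delay term = 2·13.5·1868.3/(382·1907) = 0.06925 s.
t = 119.3/1907 + 0.06925 = 0.13181 s.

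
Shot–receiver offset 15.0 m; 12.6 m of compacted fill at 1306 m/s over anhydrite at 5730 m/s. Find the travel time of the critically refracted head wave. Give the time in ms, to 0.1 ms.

t = x/V₂ + 2h·√(V₂²−V₁²)/(V₁V₂).
√(V₂²−V₁²) = √(5730²−1306²) = 5579.2 m/s; delay term = 2·12.6·5579.2/(1306·5730) = 0.01879 s.
t = 15.0/5730 + 0.01879 = 0.02141 s.

21.4 ms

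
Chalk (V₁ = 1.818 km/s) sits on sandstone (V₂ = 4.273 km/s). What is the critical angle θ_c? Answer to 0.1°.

25.2°

At critical incidence the refracted ray runs along the interface (θ₂ = 90°), so sin θ_c = V₁/V₂.
θ_c = arcsin(1.818/4.273) = arcsin 0.4255 = 25.18°.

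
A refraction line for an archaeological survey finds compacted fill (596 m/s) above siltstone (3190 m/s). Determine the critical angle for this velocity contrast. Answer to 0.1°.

10.8°

Critical incidence: sin θ_c = V₁/V₂ = 596/3190 = 0.1868.
θ_c = arcsin 0.1868 = 10.77°.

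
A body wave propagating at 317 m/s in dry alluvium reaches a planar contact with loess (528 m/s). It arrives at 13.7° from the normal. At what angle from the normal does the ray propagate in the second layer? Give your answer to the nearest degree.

sin θ₁/V₁ = sin θ₂/V₂ ⇒ sin θ₂ = 528·sin 13.7°/317 = 528·0.2368/317 = 0.3945.
θ₂ = arcsin 0.3945 = 23.23° from the normal.

23°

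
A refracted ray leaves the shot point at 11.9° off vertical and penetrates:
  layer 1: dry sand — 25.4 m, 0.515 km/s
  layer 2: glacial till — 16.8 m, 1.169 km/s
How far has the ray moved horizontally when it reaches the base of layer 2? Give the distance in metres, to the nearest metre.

14 m

Apply Snell's law at each interface; in layer i the horizontal offset is hᵢ·tan θᵢ.
Layer 1: θ = 11.90°; offset = 25.4·tan 11.90° = 5.353 m.
Layer 2: sin θ = 1.169·sin 11.9°/0.515 = 0.4681, θ = 27.91°; offset = 16.8·tan 27.91° = 8.898 m.
Σ offsets = 14.251 m.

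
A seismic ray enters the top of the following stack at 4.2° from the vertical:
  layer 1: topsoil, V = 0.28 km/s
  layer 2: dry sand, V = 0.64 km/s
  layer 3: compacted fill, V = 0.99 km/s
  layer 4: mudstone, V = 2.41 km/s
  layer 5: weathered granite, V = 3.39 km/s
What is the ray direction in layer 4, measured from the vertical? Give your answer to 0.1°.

Ray parameter p = sin 4.2° / 0.28 = 2.6156e-01 s/km.
sin θ_4 = p·V_4 = 2.6156e-01 × 2.41 = 0.6304.
θ_4 = 39.08° from the vertical.

39.1°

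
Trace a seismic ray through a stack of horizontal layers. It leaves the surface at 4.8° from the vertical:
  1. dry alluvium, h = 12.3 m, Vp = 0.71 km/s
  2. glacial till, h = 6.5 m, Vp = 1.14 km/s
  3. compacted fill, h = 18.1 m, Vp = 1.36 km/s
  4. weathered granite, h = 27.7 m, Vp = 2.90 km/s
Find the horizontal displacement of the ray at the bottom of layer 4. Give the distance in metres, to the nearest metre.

Apply Snell's law at each interface; in layer i the horizontal offset is hᵢ·tan θᵢ.
Layer 1: θ = 4.80°; offset = 12.3·tan 4.80° = 1.033 m.
Layer 2: sin θ = 1.14·sin 4.8°/0.71 = 0.1344, θ = 7.72°; offset = 6.5·tan 7.72° = 0.881 m.
Layer 3: sin θ = 1.36·sin 4.8°/0.71 = 0.1603, θ = 9.22°; offset = 18.1·tan 9.22° = 2.939 m.
Layer 4: sin θ = 2.90·sin 4.8°/0.71 = 0.3418, θ = 19.99°; offset = 27.7·tan 19.99° = 10.074 m.
Total horizontal offset = 14.927 m.

15 m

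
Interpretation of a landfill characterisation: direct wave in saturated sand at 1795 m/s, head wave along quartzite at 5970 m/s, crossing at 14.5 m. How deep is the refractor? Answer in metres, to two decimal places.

x_cross = 2h·√((V₂+V₁)/(V₂−V₁)) → h = x_cross / (2·√((V₂+V₁)/(V₂−V₁))).
√((V₂+V₁)/(V₂−V₁)) = √((5970+1795)/(5970−1795)) = 1.3638.
h = 14.5 / (2·1.3638) = 5.32 m.

5.32 m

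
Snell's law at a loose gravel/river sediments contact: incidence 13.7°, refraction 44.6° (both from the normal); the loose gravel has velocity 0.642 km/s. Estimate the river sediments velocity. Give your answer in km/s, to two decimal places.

1.90 km/s

sin 13.7° = 0.2368; sin 44.6° = 0.7022.
V₂ = V₁·(sin θ₂/sin θ₁) = 0.642·(0.7022/0.2368) = 1.90 km/s.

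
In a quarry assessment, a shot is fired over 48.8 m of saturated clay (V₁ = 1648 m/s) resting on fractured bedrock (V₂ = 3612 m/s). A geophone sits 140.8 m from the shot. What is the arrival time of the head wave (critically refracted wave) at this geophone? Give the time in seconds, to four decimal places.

θ_c = arcsin(V₁/V₂) = arcsin(1648/3612) = 27.15°, cos θ_c = 0.8898.
Intercept time tᵢ = 2h cos θ_c / V₁ = 2·48.8·0.8898/1648 = 0.05270 s.
t = x/V₂ + tᵢ = 140.8/3612 + 0.05270 = 0.09168 s.

0.0917 s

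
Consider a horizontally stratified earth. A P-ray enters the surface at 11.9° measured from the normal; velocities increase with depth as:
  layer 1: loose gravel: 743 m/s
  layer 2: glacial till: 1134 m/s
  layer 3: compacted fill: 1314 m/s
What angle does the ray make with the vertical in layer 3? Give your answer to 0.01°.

Snell's law across each interface conserves sin θ / V, so sin θ_3 = V_3·sin θ₁/V₁.
sin θ_3 = 1314 × sin 11.9° / 743 = 0.3647.
θ_3 = arcsin 0.3647 = 21.39°.

21.39°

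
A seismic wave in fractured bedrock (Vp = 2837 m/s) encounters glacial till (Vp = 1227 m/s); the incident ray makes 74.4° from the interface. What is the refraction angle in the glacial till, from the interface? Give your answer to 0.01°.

Angle from the normal: 90° − 74.4° = 15.6°.
Snell's law: sin θ₂ = (V₂/V₁)·sin θ₁ = (1227/2837)·sin 15.6° = 0.1163.
θ₂ = sin⁻¹(0.1163) = 6.68° (from vertical).
From the interface: 90° − 6.68° = 83.32°.

83.32°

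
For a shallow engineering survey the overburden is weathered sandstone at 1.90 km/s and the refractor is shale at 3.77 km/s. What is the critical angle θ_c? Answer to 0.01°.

Critical incidence: sin θ_c = V₁/V₂ = 1.90/3.77 = 0.5040.
θ_c = arcsin 0.5040 = 30.26°.

30.26°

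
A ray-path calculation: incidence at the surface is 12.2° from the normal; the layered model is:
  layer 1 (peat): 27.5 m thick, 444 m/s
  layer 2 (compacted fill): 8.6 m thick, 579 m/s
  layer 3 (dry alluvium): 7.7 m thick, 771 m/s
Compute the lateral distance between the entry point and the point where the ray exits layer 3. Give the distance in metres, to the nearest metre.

11 m

Apply Snell's law at each interface; in layer i the horizontal offset is hᵢ·tan θᵢ.
Layer 1: θ = 12.20°; offset = 27.5·tan 12.20° = 5.946 m.
Layer 2: sin θ = 579·sin 12.2°/444 = 0.2756, θ = 16.00°; offset = 8.6·tan 16.00° = 2.465 m.
Layer 3: sin θ = 771·sin 12.2°/444 = 0.3670, θ = 21.53°; offset = 7.7·tan 21.53° = 3.038 m.
Σ offsets = 11.449 m.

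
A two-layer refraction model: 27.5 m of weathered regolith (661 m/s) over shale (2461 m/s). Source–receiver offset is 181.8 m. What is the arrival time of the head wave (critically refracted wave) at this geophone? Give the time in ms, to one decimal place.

154.0 ms

θ_c = arcsin(V₁/V₂) = arcsin(661/2461) = 15.58°, cos θ_c = 0.9633.
Intercept time tᵢ = 2h cos θ_c / V₁ = 2·27.5·0.9633/661 = 0.08015 s.
t = x/V₂ + tᵢ = 181.8/2461 + 0.08015 = 0.15402 s.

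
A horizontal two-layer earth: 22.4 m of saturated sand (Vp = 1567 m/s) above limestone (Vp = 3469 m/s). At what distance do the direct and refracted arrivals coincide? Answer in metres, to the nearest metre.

73 m

x_cross = 2h·√((V₂+V₁)/(V₂−V₁)).
(V₂+V₁)/(V₂−V₁) = (3469+1567)/(3469−1567) = 2.6477; √ = 1.6272.
x_cross = 2·22.4·1.6272 = 72.90 m.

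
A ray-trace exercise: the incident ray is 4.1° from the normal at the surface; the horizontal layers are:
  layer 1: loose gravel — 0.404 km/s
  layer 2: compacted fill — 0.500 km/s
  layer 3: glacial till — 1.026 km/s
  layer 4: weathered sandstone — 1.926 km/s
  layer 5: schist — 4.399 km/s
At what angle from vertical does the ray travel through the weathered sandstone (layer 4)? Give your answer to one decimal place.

19.9°

Ray parameter p = sin 4.1° / 0.404 = 1.7697e-01 s/km.
sin θ_4 = p·V_4 = 1.7697e-01 × 1.926 = 0.3409.
θ_4 = 19.93° from the vertical.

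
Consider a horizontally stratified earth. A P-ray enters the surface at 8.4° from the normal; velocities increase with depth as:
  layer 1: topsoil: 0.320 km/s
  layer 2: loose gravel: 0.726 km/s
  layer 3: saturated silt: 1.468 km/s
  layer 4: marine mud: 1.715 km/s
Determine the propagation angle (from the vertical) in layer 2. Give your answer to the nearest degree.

Ray parameter p = sin 8.4° / 0.320 = 4.5651e-01 s/km.
sin θ_2 = p·V_2 = 4.5651e-01 × 0.726 = 0.3314.
θ_2 = 19.36° from the vertical.

19°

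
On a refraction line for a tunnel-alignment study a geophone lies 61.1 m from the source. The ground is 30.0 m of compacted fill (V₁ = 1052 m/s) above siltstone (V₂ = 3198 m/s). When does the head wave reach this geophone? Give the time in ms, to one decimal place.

θ_c = arcsin(V₁/V₂) = arcsin(1052/3198) = 19.21°, cos θ_c = 0.9443.
Intercept time tᵢ = 2h cos θ_c / V₁ = 2·30.0·0.9443/1052 = 0.05386 s.
t = x/V₂ + tᵢ = 61.1/3198 + 0.05386 = 0.07297 s.

73.0 ms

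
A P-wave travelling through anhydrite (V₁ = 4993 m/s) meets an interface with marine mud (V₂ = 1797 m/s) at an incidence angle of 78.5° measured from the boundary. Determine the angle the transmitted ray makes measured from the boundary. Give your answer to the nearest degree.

86°

Convert to the normal: θ₁ = 90° − 78.5° = 11.5°.
Snell's law: sin θ₂ = (V₂/V₁)·sin θ₁ = (1797/4993)·sin 11.5° = 0.0718.
θ₂ = arcsin 0.0718 = 4.11° from the normal.
From the interface: 90° − 4.11° = 85.89°.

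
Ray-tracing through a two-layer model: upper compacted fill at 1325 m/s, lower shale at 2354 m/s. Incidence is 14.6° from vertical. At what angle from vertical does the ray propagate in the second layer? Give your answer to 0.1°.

26.6°

sin θ₁/V₁ = sin θ₂/V₂ ⇒ sin θ₂ = 2354·sin 14.6°/1325 = 2354·0.2521/1325 = 0.4478.
θ₂ = arcsin 0.4478 = 26.60° from the normal.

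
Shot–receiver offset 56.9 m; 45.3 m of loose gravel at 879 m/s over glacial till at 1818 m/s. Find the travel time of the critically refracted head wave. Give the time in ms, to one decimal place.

121.5 ms

θ_c = arcsin(V₁/V₂) = arcsin(879/1818) = 28.91°, cos θ_c = 0.8753.
Intercept time tᵢ = 2h cos θ_c / V₁ = 2·45.3·0.8753/879 = 0.09022 s.
t = x/V₂ + tᵢ = 56.9/1818 + 0.09022 = 0.12152 s.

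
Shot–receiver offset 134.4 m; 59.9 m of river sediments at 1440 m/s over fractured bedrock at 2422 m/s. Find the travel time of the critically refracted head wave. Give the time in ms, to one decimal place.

t = x/V₂ + 2h·√(V₂²−V₁²)/(V₁V₂).
√(V₂²−V₁²) = √(2422²−1440²) = 1947.4 m/s; delay term = 2·59.9·1947.4/(1440·2422) = 0.06689 s.
t = 134.4/2422 + 0.06689 = 0.12238 s.

122.4 ms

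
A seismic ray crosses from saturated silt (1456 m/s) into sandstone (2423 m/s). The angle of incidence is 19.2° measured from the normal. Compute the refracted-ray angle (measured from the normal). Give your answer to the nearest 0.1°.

33.2°

Snell's law: sin θ₂ = (V₂/V₁)·sin θ₁ = (2423/1456)·sin 19.2° = 0.5473.
θ₂ = arcsin 0.5473 = 33.18° from the normal.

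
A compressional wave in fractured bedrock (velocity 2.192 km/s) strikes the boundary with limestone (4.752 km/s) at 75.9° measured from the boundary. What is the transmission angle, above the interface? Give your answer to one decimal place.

Convert to the normal: θ₁ = 90° − 75.9° = 14.1°.
sin θ₁/V₁ = sin θ₂/V₂ ⇒ sin θ₂ = 4.752·sin 14.1°/2.192 = 4.752·0.2436/2.192 = 0.5281.
θ₂ = arcsin 0.5281 = 31.88° from the normal.
From the interface: 90° − 31.88° = 58.12°.

58.1°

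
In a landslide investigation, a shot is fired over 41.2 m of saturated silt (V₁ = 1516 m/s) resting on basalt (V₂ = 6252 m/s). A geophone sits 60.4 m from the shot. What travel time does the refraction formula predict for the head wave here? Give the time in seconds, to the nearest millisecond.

t = x/V₂ + 2h·√(V₂²−V₁²)/(V₁V₂).
√(V₂²−V₁²) = √(6252²−1516²) = 6065.4 m/s; delay term = 2·41.2·6065.4/(1516·6252) = 0.05273 s.
t = 60.4/6252 + 0.05273 = 0.06239 s.

0.062 s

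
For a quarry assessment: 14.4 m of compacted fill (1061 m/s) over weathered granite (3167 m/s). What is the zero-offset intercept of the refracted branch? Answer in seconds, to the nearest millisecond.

tᵢ = 2h·√(V₂²−V₁²)/(V₁V₂).
√(V₂²−V₁²) = √(3167²−1061²) = 2984.0 m/s.
tᵢ = 2·14.4·2984.0/(1061·3167) = 0.02558 s.

0.026 s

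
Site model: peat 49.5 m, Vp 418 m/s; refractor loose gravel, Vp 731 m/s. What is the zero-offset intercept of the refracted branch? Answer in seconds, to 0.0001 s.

0.1943 s

tᵢ = 2h·√(V₂²−V₁²)/(V₁V₂).
√(V₂²−V₁²) = √(731²−418²) = 599.7 m/s.
tᵢ = 2·49.5·599.7/(418·731) = 0.19430 s.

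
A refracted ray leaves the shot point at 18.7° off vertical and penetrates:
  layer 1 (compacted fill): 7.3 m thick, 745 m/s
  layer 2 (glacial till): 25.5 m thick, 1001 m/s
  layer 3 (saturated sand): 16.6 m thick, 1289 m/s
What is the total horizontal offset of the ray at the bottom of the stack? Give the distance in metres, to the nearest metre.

26 m

Ray parameter p = sin 18.7° / 745 m/s = 4.3035e-04 s/m.
Layer 1: θ = 18.70°; offset = 7.3·tan 18.70° = 2.471 m.
Layer 2: sin θ = p·1001 = 0.4308 → θ = 25.52°; offset = 25.5·tan 25.52° = 12.172 m.
Layer 3: sin θ = p·1289 = 0.5547 → θ = 33.69°; offset = 16.6·tan 33.69° = 11.067 m.
Summing the layer offsets gives 25.711 m.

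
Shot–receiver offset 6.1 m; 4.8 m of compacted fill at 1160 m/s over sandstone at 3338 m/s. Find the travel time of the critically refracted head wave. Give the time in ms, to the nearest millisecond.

10 ms

t = x/V₂ + 2h·√(V₂²−V₁²)/(V₁V₂).
√(V₂²−V₁²) = √(3338²−1160²) = 3130.0 m/s; delay term = 2·4.8·3130.0/(1160·3338) = 0.00776 s.
t = 6.1/3338 + 0.00776 = 0.00959 s.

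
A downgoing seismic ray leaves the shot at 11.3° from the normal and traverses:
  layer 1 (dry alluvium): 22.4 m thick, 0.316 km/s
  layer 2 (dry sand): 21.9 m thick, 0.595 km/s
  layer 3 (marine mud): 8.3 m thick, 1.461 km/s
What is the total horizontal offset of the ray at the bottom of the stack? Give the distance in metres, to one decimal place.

p = sin θ₁/V₁ = sin 11.3°/0.316 = 6.2008e-01 s/km is conserved through the stack.
Layer 1: θ = 11.30°; offset = 22.4·tan 11.30° = 4.476 m.
Layer 2: sin θ = p·0.595 = 0.3689 → θ = 21.65°; offset = 21.9·tan 21.65° = 8.693 m.
Layer 3: sin θ = p·1.461 = 0.9059 → θ = 64.95°; offset = 8.3·tan 64.95° = 17.759 m.
Σ offsets = 30.928 m.

30.9 m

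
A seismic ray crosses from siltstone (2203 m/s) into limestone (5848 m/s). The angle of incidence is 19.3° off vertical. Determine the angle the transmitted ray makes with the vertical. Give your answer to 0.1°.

Snell's law: sin θ₂ = (V₂/V₁)·sin θ₁ = (5848/2203)·sin 19.3° = 0.8774.
θ₂ = arcsin 0.8774 = 61.33° from the normal.

61.3°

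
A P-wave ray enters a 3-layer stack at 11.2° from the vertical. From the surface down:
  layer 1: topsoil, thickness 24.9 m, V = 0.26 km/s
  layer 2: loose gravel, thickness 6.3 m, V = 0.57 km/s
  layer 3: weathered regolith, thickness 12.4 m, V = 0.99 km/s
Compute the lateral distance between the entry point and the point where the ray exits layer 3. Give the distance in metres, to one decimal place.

Ray parameter p = sin 11.2° / 0.26 km/s = 7.4706e-01 s/km.
Layer 1: θ = 11.20°; offset = 24.9·tan 11.20° = 4.930 m.
Layer 2: sin θ = p·0.57 = 0.4258 → θ = 25.20°; offset = 6.3·tan 25.20° = 2.965 m.
Layer 3: sin θ = p·0.99 = 0.7396 → θ = 47.70°; offset = 12.4·tan 47.70° = 13.626 m.
Total horizontal offset = 21.521 m.

21.5 m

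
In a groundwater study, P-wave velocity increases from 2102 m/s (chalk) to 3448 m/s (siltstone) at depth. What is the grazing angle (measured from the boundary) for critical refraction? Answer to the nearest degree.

At critical incidence the refracted ray runs along the interface (θ₂ = 90°), so sin θ_c = V₁/V₂.
θ_c = arcsin(2102/3448) = arcsin 0.6096 = 37.56°.
Measured from the interface: 90° − 37.56° = 52.44°.

52°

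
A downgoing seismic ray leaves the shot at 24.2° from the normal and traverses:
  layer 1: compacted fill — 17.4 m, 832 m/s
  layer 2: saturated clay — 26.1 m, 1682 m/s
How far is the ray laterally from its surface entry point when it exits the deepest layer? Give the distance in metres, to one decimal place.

Ray parameter p = sin 24.2° / 832 m/s = 4.9270e-04 s/m.
Layer 1: θ = 24.20°; offset = 17.4·tan 24.20° = 7.820 m.
Layer 2: sin θ = p·1682 = 0.8287 → θ = 55.97°; offset = 26.1·tan 55.97° = 38.647 m.
Total horizontal offset = 46.467 m.

46.5 m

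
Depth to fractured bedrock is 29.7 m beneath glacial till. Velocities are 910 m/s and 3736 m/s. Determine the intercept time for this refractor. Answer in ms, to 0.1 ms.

θ_c = arcsin(V₁/V₂) = arcsin(910/3736) = 14.10°; cos θ_c = 0.9699.
tᵢ = 2h·cos θ_c / V₁ = 2·29.7·0.9699 / 910 = 0.06331 s.

63.3 ms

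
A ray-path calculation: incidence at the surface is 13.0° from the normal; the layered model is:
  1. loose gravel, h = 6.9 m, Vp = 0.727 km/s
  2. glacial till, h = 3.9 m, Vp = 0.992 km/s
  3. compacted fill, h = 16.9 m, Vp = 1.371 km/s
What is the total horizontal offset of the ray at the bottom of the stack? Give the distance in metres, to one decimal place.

10.8 m

Ray parameter p = sin 13.0° / 0.727 km/s = 3.0942e-01 s/km.
Layer 1: θ = 13.00°; offset = 6.9·tan 13.00° = 1.593 m.
Layer 2: sin θ = p·0.992 = 0.3069 → θ = 17.88°; offset = 3.9·tan 17.88° = 1.258 m.
Layer 3: sin θ = p·1.371 = 0.4242 → θ = 25.10°; offset = 16.9·tan 25.10° = 7.917 m.
Summing the layer offsets gives 10.768 m.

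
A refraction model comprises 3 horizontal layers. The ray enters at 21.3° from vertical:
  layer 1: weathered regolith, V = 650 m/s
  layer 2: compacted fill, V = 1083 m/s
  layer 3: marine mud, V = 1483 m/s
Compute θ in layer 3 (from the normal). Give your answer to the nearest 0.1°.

56.0°

Ray parameter p = sin 21.3° / 650 = 5.5885e-04 s/m.
sin θ_3 = p·V_3 = 5.5885e-04 × 1483 = 0.8288.
θ_3 = arcsin 0.8288 = 55.97°.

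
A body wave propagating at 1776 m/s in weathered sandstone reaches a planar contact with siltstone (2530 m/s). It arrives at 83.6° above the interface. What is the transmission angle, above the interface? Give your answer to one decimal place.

80.9°

Angle from the normal: 90° − 83.6° = 6.4°.
Snell's law: sin θ₂ = (V₂/V₁)·sin θ₁ = (2530/1776)·sin 6.4° = 0.1588.
θ₂ = arcsin 0.1588 = 9.14° from the normal.
From the interface: 90° − 9.14° = 80.86°.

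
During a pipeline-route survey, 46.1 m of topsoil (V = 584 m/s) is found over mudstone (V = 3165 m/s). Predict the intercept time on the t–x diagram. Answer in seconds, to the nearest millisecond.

0.155 s

θ_c = arcsin(V₁/V₂) = arcsin(584/3165) = 10.63°; cos θ_c = 0.9828.
tᵢ = 2h·cos θ_c / V₁ = 2·46.1·0.9828 / 584 = 0.15517 s.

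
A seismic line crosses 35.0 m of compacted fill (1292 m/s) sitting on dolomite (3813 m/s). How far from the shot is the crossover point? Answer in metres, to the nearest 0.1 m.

θ_c = arcsin(1292/3813) = 19.81°, so cos θ_c = 0.9408 and tᵢ = 2h cos θ_c/V₁ = 0.0510 s.
At crossover x/V₁ = x/V₂ + tᵢ ⇒ x = tᵢ/(1/V₁ − 1/V₂) = 0.05097/(7.7399e-04 − 2.6226e-04) = 99.61 m.

99.6 m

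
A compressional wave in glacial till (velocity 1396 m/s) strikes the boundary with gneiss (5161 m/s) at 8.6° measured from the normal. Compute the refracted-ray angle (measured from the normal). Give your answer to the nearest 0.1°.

sin θ₁/V₁ = sin θ₂/V₂ ⇒ sin θ₂ = 5161·sin 8.6°/1396 = 5161·0.1495/1396 = 0.5528.
θ₂ = arcsin 0.5528 = 33.56° from the normal.

33.6°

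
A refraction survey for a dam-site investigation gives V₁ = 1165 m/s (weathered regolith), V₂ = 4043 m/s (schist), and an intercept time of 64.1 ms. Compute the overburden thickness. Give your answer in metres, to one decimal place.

h = tᵢ·V₁·V₂ / (2·√(V₂²−V₁²)).
√(V₂²−V₁²) = √(4043² − 1165²) = 3871.5 m/s.
h = 0.0641 s × 1165 × 4043 / (2 × 3871.5) = 38.99 m.

39.0 m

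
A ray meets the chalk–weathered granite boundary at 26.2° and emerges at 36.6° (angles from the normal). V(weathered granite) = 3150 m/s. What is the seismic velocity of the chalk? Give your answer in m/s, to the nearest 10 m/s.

2330 m/s

Snell's law: sin 26.2°/V₁ = sin 36.6°/V₂.
V₁ = V₂·sin 26.2°/sin 36.6° = 3150 × 0.7405 = 2332.58 m/s.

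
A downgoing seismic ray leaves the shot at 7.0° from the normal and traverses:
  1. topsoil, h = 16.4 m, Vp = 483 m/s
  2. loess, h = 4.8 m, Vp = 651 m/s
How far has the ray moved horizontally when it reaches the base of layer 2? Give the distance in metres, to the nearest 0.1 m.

2.8 m

Apply Snell's law at each interface; in layer i the horizontal offset is hᵢ·tan θᵢ.
Layer 1: θ = 7.00°; offset = 16.4·tan 7.00° = 2.014 m.
Layer 2: sin θ = 651·sin 7.0°/483 = 0.1643, θ = 9.45°; offset = 4.8·tan 9.45° = 0.799 m.
Σ offsets = 2.813 m.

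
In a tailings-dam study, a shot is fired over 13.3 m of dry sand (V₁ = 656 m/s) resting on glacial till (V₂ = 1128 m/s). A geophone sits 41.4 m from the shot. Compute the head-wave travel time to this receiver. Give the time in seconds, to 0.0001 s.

t = x/V₂ + 2h·√(V₂²−V₁²)/(V₁V₂).
√(V₂²−V₁²) = √(1128²−656²) = 917.6 m/s; delay term = 2·13.3·917.6/(656·1128) = 0.03299 s.
t = 41.4/1128 + 0.03299 = 0.06969 s.

0.0697 s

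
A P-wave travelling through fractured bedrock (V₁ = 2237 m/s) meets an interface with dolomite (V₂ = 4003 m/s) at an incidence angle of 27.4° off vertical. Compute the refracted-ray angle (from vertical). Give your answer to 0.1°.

55.4°

Snell's law: sin θ₂ = (V₂/V₁)·sin θ₁ = (4003/2237)·sin 27.4° = 0.8235.
θ₂ = sin⁻¹(0.8235) = 55.44° (from vertical).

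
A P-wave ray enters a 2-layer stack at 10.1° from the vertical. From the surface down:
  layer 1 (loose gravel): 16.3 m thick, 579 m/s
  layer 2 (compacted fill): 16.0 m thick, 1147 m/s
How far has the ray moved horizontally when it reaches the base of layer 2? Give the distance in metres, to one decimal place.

Ray parameter p = sin 10.1° / 579 m/s = 3.0288e-04 s/m.
Layer 1: θ = 10.10°; offset = 16.3·tan 10.10° = 2.903 m.
Layer 2: sin θ = p·1147 = 0.3474 → θ = 20.33°; offset = 16.0·tan 20.33° = 5.928 m.
Total horizontal offset = 8.831 m.

8.8 m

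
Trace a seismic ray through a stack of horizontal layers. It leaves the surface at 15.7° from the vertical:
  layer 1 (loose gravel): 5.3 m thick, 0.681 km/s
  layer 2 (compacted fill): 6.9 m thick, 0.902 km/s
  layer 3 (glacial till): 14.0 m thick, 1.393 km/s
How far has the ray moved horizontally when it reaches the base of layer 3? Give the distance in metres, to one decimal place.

Apply Snell's law at each interface; in layer i the horizontal offset is hᵢ·tan θᵢ.
Layer 1: θ = 15.70°; offset = 5.3·tan 15.70° = 1.490 m.
Layer 2: sin θ = 0.902·sin 15.7°/0.681 = 0.3584, θ = 21.00°; offset = 6.9·tan 21.00° = 2.649 m.
Layer 3: sin θ = 1.393·sin 15.7°/0.681 = 0.5535, θ = 33.61°; offset = 14.0·tan 33.61° = 9.305 m.
Total horizontal offset = 13.444 m.

13.4 m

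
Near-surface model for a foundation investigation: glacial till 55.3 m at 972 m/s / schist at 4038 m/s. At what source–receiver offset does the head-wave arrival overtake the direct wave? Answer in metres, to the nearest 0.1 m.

x_cross = 2h·√((V₂+V₁)/(V₂−V₁)).
(V₂+V₁)/(V₂−V₁) = (4038+972)/(4038−972) = 1.6341; √ = 1.2783.
x_cross = 2·55.3·1.2783 = 141.38 m.

141.4 m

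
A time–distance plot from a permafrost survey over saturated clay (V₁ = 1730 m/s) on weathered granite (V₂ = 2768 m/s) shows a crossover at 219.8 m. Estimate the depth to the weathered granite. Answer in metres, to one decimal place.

x_cross = 2h·√((V₂+V₁)/(V₂−V₁)) → h = x_cross / (2·√((V₂+V₁)/(V₂−V₁))).
√((V₂+V₁)/(V₂−V₁)) = √((2768+1730)/(2768−1730)) = 2.0817.
h = 219.8 / (2·2.0817) = 52.79 m.

52.8 m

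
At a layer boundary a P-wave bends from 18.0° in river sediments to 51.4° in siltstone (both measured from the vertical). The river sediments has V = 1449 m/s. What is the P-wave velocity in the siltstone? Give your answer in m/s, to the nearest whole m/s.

3665 m/s

sin 18.0° = 0.3090; sin 51.4° = 0.7815.
V₂ = V₁·(sin θ₂/sin θ₁) = 1449·(0.7815/0.3090) = 3664.60 m/s.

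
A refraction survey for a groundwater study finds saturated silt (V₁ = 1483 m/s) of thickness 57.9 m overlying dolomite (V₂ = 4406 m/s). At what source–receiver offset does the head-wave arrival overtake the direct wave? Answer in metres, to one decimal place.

164.4 m

x_cross = 2h·√((V₂+V₁)/(V₂−V₁)).
(V₂+V₁)/(V₂−V₁) = (4406+1483)/(4406−1483) = 2.0147; √ = 1.4194.
x_cross = 2·57.9·1.4194 = 164.37 m.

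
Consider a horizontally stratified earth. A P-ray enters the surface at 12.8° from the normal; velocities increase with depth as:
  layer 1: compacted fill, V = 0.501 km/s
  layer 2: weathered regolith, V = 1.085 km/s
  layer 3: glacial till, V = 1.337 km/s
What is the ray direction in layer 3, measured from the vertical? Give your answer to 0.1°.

Snell's law across each interface conserves sin θ / V, so sin θ_3 = V_3·sin θ₁/V₁.
sin θ_3 = 1.337 × sin 12.8° / 0.501 = 0.5912.
θ_3 = 36.24° from the vertical.

36.2°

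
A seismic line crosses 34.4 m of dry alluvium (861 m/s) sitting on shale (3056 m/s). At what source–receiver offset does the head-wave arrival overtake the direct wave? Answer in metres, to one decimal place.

θ_c = arcsin(861/3056) = 16.36°, so cos θ_c = 0.9595 and tᵢ = 2h cos θ_c/V₁ = 0.0767 s.
At crossover x/V₁ = x/V₂ + tᵢ ⇒ x = tᵢ/(1/V₁ − 1/V₂) = 0.07667/(1.1614e-03 − 3.2723e-04) = 91.91 m.

91.9 m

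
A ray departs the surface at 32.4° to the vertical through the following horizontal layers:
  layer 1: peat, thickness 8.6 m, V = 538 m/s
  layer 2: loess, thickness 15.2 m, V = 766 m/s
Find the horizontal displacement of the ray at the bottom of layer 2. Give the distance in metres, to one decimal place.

23.4 m

Ray parameter p = sin 32.4° / 538 m/s = 9.9596e-04 s/m.
Layer 1: θ = 32.40°; offset = 8.6·tan 32.40° = 5.458 m.
Layer 2: sin θ = p·766 = 0.7629 → θ = 49.72°; offset = 15.2·tan 49.72° = 17.937 m.
Σ offsets = 23.394 m.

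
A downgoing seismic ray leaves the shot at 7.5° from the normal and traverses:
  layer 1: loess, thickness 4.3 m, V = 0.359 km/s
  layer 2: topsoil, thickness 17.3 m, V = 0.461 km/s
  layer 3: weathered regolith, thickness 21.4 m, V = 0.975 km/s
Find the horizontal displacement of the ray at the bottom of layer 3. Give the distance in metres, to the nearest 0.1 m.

Apply Snell's law at each interface; in layer i the horizontal offset is hᵢ·tan θᵢ.
Layer 1: θ = 7.50°; offset = 4.3·tan 7.50° = 0.566 m.
Layer 2: sin θ = 0.461·sin 7.5°/0.359 = 0.1676, θ = 9.65°; offset = 17.3·tan 9.65° = 2.941 m.
Layer 3: sin θ = 0.975·sin 7.5°/0.359 = 0.3545, θ = 20.76°; offset = 21.4·tan 20.76° = 8.113 m.
Total horizontal offset = 11.620 m.

11.6 m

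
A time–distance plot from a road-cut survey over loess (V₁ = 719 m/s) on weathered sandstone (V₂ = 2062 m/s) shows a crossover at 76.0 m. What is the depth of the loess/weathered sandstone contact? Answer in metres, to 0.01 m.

26.41 m

x_cross = 2h·√((V₂+V₁)/(V₂−V₁)) → h = x_cross / (2·√((V₂+V₁)/(V₂−V₁))).
√((V₂+V₁)/(V₂−V₁)) = √((2062+719)/(2062−719)) = 1.4390.
h = 76.0 / (2·1.4390) = 26.41 m.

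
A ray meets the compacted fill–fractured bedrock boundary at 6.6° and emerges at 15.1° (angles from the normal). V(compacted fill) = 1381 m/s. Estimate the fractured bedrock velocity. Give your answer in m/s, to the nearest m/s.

sin 6.6° = 0.1149; sin 15.1° = 0.2605.
V₂ = V₁·(sin θ₂/sin θ₁) = 1381·(0.2605/0.1149) = 3130.03 m/s.

3130 m/s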